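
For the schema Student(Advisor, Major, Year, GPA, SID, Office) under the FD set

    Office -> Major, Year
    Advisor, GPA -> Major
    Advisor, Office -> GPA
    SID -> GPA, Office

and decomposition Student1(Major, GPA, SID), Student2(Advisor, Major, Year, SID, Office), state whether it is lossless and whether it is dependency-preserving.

Lossless test: (Major, SID)⁺ = {Major, Year, GPA, SID, Office}, which contains all of one fragment — lossless.
Dependency preservation: the restricted closure of {Advisor, GPA} across the fragments never reaches {Major}, so Advisor, GPA → Major cannot be enforced without a join — not preserved.

lossless but not dependency-preserving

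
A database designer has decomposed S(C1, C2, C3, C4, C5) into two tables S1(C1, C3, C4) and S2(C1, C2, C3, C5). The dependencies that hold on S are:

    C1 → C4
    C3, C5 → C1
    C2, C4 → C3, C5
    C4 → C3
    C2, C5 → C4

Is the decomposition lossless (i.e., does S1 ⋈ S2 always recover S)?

Yes

Common attributes: S1 ∩ S2 = {C1, C3}.
Closure of {C1, C3}: C1 → C4 applies, adding C4. So (C1, C3)⁺ = {C1, C3, C4}.
This closure contains every attribute of S1, so S1 ∩ S2 → S1. The join is lossless.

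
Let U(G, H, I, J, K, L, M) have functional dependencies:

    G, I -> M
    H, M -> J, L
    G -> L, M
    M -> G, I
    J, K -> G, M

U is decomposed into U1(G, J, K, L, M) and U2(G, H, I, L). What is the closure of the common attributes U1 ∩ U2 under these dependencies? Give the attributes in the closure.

U1 ∩ U2 = {G, L}.
G → L, M applies, adding M
M → G, I applies, adding I
Closure: {G, I, L, M}.

G, I, L, M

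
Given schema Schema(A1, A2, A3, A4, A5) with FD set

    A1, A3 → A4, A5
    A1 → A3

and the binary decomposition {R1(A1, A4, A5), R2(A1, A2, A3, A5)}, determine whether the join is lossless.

Common attributes: R1 ∩ R2 = {A1, A5}.
Closure of {A1, A5}: A1 → A3 applies, adding A3; A1, A3 → A4, A5 applies, adding A4. So (A1, A5)⁺ = {A1, A3, A4, A5}.
This closure contains every attribute of R1, so R1 ∩ R2 → R1. The join is lossless.

Yes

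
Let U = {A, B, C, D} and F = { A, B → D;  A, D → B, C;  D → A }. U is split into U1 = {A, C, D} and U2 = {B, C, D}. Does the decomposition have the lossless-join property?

Common attributes: U1 ∩ U2 = {C, D}.
Closure of {C, D}: D → A applies, adding A; A, D → B, C applies, adding B. So (C, D)⁺ = {A, B, C, D}.
This closure contains every attribute of U1, so U1 ∩ U2 → U1. The join is lossless.

Yes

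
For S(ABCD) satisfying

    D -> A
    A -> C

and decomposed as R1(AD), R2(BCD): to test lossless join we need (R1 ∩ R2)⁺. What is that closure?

R1 ∩ R2 = {D}.
D → A applies, adding A
A → C applies, adding C
Closure: {ACD}.

ACD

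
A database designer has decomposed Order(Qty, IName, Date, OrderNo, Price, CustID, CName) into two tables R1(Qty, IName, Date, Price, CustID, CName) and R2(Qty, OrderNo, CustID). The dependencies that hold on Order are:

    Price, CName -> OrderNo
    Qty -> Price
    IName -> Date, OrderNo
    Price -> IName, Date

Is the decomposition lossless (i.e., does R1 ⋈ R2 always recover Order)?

Yes

Common attributes: R1 ∩ R2 = {Qty, CustID}.
Closure of {Qty, CustID}: Qty → Price applies, adding Price; Price → IName, Date applies, adding IName, Date; IName → Date, OrderNo applies, adding OrderNo. So (Qty, CustID)⁺ = {Qty, IName, Date, OrderNo, Price, CustID}.
This closure contains every attribute of R2, so R1 ∩ R2 → R2. The join is lossless.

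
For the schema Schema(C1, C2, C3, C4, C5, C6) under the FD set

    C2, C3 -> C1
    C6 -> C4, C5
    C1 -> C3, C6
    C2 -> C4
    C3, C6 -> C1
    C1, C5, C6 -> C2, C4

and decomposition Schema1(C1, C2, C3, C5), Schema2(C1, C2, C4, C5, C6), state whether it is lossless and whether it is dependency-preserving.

Lossless test: (C1, C2, C5)⁺ = {C1, C2, C3, C4, C5, C6}, which contains all of one fragment — lossless.
Dependency preservation: the restricted closure of {C3, C6} across the fragments never reaches {C1}, so C3, C6 → C1 cannot be enforced without a join — not preserved.

lossless but not dependency-preserving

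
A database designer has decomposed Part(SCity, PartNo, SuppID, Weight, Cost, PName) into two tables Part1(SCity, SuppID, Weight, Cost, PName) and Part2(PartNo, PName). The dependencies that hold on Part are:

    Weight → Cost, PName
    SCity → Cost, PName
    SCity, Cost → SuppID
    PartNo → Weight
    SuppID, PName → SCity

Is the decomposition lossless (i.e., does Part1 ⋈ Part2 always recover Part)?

No

Common attributes: Part1 ∩ Part2 = {PName}.
No dependency enlarges {PName}, so (PName)⁺ = {PName}.
The closure contains neither all of Part1 = {SCity, SuppID, Weight, Cost, PName} nor all of Part2 = {PartNo, PName}, so the common attributes are not a superkey of either fragment. The join is lossy.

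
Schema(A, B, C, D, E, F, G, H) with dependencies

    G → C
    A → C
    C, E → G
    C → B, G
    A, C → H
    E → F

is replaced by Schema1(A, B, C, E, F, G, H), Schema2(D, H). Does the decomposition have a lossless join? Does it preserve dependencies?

lossy but dependency-preserving

Lossless test: (H)⁺ = {H}, which is a superkey of neither fragment — lossy.
Dependency preservation: every FD's attributes lie within a single fragment, so each can be enforced locally — preserved.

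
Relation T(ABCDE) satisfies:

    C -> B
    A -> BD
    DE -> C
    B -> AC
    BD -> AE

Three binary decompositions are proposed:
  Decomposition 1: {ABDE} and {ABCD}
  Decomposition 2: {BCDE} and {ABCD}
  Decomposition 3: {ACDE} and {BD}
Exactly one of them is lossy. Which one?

Decomposition 3

Decomposition 1: common = {ABD}, closure = {ABCDE} → lossless.
Decomposition 2: common = {BCD}, closure = {ABCDE} → lossless.
Decomposition 3: common = {D}, closure = {D} → lossy.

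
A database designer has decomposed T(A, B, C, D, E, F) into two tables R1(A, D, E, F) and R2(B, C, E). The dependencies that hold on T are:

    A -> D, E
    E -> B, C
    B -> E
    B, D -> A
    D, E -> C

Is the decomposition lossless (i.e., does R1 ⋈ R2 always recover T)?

Common attributes: R1 ∩ R2 = {E}.
Closure of {E}: E → B, C applies, adding B, C. So (E)⁺ = {B, C, E}.
This closure contains every attribute of R2, so R1 ∩ R2 → R2. The join is lossless.

Yes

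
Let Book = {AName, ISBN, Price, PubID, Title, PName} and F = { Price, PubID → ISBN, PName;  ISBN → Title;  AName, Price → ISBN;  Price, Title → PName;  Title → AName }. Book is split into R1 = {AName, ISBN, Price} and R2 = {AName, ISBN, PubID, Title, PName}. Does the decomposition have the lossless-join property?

No

Common attributes: R1 ∩ R2 = {AName, ISBN}.
Closure of {AName, ISBN}: ISBN → Title applies, adding Title. So (AName, ISBN)⁺ = {AName, ISBN, Title}.
The closure contains neither all of R1 = {AName, ISBN, Price} nor all of R2 = {AName, ISBN, PubID, Title, PName}, so the common attributes are not a superkey of either fragment. The join is lossy.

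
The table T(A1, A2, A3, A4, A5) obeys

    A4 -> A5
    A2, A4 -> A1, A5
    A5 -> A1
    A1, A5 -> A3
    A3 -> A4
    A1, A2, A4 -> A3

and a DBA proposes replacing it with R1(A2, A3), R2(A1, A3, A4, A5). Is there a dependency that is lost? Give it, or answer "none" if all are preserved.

none

A4 → A5 lies within R2.
A2, A4 → A1, A5: restricted closure across fragments reaches A1, A5.
A5 → A1 lies within R2.
A1, A5 → A3 lies within R2.
A3 → A4 lies within R2.
A1, A2, A4 → A3: restricted closure across fragments reaches A3.
Every dependency is enforceable on the fragments, so the decomposition is dependency-preserving.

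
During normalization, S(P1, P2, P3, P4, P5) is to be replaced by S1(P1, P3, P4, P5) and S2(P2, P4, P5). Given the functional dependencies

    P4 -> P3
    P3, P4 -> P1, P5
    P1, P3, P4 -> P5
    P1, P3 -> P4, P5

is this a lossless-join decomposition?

Yes

Common attributes: S1 ∩ S2 = {P4, P5}.
Closure of {P4, P5}: P4 → P3 applies, adding P3; P3, P4 → P1, P5 applies, adding P1. So (P4, P5)⁺ = {P1, P3, P4, P5}.
This closure contains every attribute of S1, so S1 ∩ S2 → S1. The join is lossless.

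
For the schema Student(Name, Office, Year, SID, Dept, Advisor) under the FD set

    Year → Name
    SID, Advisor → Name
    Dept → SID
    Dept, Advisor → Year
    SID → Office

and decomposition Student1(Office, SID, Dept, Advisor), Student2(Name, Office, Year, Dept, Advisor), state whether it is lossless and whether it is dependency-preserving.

lossless but not dependency-preserving

Lossless test: (Office, Dept, Advisor)⁺ = {Name, Office, Year, SID, Dept, Advisor}, which contains all of one fragment — lossless.
Dependency preservation: the restricted closure of {SID, Advisor} across the fragments never reaches {Name}, so SID, Advisor → Name cannot be enforced without a join — not preserved.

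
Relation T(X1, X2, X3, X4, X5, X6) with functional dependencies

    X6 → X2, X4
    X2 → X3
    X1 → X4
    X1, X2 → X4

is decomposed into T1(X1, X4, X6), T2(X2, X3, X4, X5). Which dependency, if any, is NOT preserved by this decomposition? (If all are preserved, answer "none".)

Check X6 → X2, X4: no single fragment contains all of {X2, X4, X6}, and the restricted closure of {X6} across the fragments never reaches {X2, X4}.
X2 → X3 is preserved.
X1 → X4 is preserved.
X1, X2 → X4 is preserved.

X6 → X2, X4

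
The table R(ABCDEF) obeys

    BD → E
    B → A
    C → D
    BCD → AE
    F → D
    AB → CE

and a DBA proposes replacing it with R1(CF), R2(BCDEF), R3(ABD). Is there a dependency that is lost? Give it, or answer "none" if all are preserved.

none

BD → E lies within R2.
B → A lies within R3.
C → D lies within R2.
BCD → AE: restricted closure across fragments reaches AE.
F → D lies within R2.
AB → CE: restricted closure across fragments reaches CE.
Every dependency is enforceable on the fragments, so the decomposition is dependency-preserving.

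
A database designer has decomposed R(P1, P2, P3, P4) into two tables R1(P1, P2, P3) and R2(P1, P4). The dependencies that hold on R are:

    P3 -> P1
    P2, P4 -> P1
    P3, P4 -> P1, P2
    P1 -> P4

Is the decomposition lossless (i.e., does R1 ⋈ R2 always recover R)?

Common attributes: R1 ∩ R2 = {P1}.
Closure of {P1}: P1 → P4 applies, adding P4. So (P1)⁺ = {P1, P4}.
This closure contains every attribute of R2, so R1 ∩ R2 → R2. The join is lossless.

Yes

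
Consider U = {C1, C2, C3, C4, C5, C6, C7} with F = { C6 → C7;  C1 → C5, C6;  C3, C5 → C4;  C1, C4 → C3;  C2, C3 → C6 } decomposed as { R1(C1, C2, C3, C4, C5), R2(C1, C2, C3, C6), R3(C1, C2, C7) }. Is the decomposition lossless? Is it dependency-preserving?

Lossless test (chase): Rows 1 and 2 agree on C1; apply C1→C5, C6 and equate their C5, C6 entries. Rows 1 and 3 agree on C1; apply C1→C5, C6 and equate their C5, C6 entries. Rows 1 and 2 agree on C3, C5; apply C3, C5→C4 and equate their C4 entries. Rows 1 and 2 agree on C6; apply C6→C7 and equate their C7 entries. Rows 1 and 3 agree on C6; apply C6→C7 and equate their C7 entries. Row 1 is now all distinguished symbols — the join is lossless.
Dependency preservation: the restricted closure of {C6} across the fragments never reaches {C7}, so C6 → C7 cannot be enforced without a join — not preserved.

lossless but not dependency-preserving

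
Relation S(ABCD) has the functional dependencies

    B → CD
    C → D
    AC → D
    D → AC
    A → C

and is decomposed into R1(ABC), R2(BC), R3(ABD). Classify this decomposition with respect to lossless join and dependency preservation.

lossless and dependency-preserving

Lossless test (chase): Rows 1 and 2 agree on B; apply B→CD and equate their CD entries. Rows 1 and 3 agree on B; apply B→CD and equate their CD entries. Rows 1 and 2 agree on D; apply D→AC and equate their AC entries. Row 1 is now all distinguished symbols — the join is lossless.
Dependency preservation: B → CD; C → D; AC → D; D → AC are not contained in any single fragment, but the restricted closure of each left-hand side across the fragments still reaches the right-hand side; the remaining FDs each lie inside some fragment. All dependencies are preserved.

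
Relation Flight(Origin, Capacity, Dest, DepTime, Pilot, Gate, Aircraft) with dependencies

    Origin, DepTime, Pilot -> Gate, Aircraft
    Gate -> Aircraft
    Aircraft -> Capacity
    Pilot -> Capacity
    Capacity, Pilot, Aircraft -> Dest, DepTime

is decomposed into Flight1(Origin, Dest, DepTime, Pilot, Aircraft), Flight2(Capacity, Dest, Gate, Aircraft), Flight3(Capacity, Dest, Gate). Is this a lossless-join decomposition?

No

Chase test. Columns are Origin, Capacity, Dest, DepTime, Pilot, Gate, Aircraft; row i has aⱼ where attribute j ∈ Flighti, else bᵢⱼ.
Initial tableau (one row per fragment):
  row 1: a1 b12 a3 a4 a5 b16 a7
  row 2: b21 a2 a3 b24 b25 a6 a7
  row 3: b31 a2 a3 b34 b35 a6 b37
Rows 2 and 3 agree on Gate; apply Gate→Aircraft and equate their Aircraft entries.
Rows 1 and 2 agree on Aircraft; apply Aircraft→Capacity and equate their Capacity entries.
No row becomes fully distinguished — the join is lossy.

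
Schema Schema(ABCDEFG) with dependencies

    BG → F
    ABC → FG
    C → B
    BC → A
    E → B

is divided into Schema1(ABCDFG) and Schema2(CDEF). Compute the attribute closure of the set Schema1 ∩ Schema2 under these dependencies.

Schema1 ∩ Schema2 = {CDF}.
C → B applies, adding B
BC → A applies, adding A
ABC → FG applies, adding G
Closure: {ABCDFG}.

ABCDFG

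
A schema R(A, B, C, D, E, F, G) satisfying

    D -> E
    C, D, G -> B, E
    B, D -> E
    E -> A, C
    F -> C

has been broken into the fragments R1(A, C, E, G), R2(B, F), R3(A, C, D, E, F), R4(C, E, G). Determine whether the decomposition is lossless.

Chase test. Columns are A, B, C, D, E, F, G; row i has aⱼ where attribute j ∈ Ri, else bᵢⱼ.
Initial tableau (one row per fragment):
  row 1: a1 b12 a3 b14 a5 b16 a7
  row 2: b21 a2 b23 b24 b25 a6 b27
  row 3: a1 b32 a3 a4 a5 a6 b37
  row 4: b41 b42 a3 b44 a5 b46 a7
Rows 1 and 4 agree on E; apply E→A, C and equate their A, C entries.
Rows 2 and 3 agree on F; apply F→C and equate their C entries.
No row becomes fully distinguished — the join is lossy.

No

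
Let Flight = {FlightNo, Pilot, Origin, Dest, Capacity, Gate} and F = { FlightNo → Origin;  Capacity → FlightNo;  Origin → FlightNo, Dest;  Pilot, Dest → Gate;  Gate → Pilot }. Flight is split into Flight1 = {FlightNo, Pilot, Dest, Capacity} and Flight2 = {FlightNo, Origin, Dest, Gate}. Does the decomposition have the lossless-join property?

Common attributes: Flight1 ∩ Flight2 = {FlightNo, Dest}.
Closure of {FlightNo, Dest}: FlightNo → Origin applies, adding Origin. So (FlightNo, Dest)⁺ = {FlightNo, Origin, Dest}.
The closure contains neither all of Flight1 = {FlightNo, Pilot, Dest, Capacity} nor all of Flight2 = {FlightNo, Origin, Dest, Gate}, so the common attributes are not a superkey of either fragment. The join is lossy.

No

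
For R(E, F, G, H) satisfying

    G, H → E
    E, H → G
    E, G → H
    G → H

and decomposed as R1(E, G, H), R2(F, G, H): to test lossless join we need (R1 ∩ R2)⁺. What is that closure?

E, G, H

R1 ∩ R2 = {G, H}.
G, H → E applies, adding E
Closure: {E, G, H}.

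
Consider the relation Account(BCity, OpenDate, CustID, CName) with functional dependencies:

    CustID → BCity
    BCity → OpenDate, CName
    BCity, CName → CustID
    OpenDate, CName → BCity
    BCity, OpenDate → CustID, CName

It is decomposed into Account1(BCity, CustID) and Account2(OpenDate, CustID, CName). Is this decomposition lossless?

Yes

Common attributes: Account1 ∩ Account2 = {CustID}.
Closure of {CustID}: CustID → BCity applies, adding BCity; BCity → OpenDate, CName applies, adding OpenDate, CName. So (CustID)⁺ = {BCity, OpenDate, CustID, CName}.
This closure contains every attribute of Account1, so Account1 ∩ Account2 → Account1. The join is lossless.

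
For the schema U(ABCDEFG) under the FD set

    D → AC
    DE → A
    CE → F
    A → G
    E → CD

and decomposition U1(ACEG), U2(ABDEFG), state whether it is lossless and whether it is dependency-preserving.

lossless but not dependency-preserving

Lossless test: (AEG)⁺ = {ACDEFG}, which contains all of one fragment — lossless.
Dependency preservation: the restricted closure of {D} across the fragments never reaches {AC}, so D → AC cannot be enforced without a join — not preserved.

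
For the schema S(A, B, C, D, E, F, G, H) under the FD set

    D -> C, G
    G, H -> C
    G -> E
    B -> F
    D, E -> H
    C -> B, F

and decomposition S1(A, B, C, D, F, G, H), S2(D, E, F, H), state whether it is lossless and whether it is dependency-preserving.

lossless but not dependency-preserving

Lossless test: (D, F, H)⁺ = {B, C, D, E, F, G, H}, which contains all of one fragment — lossless.
Dependency preservation: the restricted closure of {G} across the fragments never reaches {E}, so G → E cannot be enforced without a join — not preserved.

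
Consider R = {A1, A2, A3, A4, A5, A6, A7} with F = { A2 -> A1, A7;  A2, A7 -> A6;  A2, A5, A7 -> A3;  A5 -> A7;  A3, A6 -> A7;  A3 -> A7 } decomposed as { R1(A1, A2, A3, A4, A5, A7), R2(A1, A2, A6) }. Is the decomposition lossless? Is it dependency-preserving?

lossless and dependency-preserving

Lossless test: (A1, A2)⁺ = {A1, A2, A6, A7}, which contains all of one fragment — lossless.
Dependency preservation: A2, A7 → A6; A3, A6 → A7 are not contained in any single fragment, but the restricted closure of each left-hand side across the fragments still reaches the right-hand side; the remaining FDs each lie inside some fragment. All dependencies are preserved.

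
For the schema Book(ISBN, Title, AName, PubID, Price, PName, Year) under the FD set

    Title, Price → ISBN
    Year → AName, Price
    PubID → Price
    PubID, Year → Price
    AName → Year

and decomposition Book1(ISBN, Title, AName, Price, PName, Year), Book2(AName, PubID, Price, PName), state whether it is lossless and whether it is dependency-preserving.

Lossless test: (AName, Price, PName)⁺ = {AName, Price, PName, Year}, which is a superkey of neither fragment — lossy.
Dependency preservation: PubID, Year → Price is not contained in any single fragment, but the restricted closure of its left-hand side across the fragments still reaches the right-hand side; the remaining FDs each lie inside some fragment. All dependencies are preserved.

lossy but dependency-preserving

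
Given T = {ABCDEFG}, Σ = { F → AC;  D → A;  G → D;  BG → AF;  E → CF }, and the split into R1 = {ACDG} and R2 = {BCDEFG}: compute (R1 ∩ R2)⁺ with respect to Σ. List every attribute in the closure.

R1 ∩ R2 = {CDG}.
D → A applies, adding A
Closure: {ACDG}.

ACDG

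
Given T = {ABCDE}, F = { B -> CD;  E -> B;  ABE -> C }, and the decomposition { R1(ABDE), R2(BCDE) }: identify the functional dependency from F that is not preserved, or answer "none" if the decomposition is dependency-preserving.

none

B → CD lies within R2.
E → B lies within R1.
ABE → C: restricted closure across fragments reaches C.
Every dependency is enforceable on the fragments, so the decomposition is dependency-preserving.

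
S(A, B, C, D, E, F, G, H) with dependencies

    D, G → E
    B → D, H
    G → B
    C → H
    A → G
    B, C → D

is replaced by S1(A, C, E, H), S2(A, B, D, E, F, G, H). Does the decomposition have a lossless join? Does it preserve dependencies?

lossy but dependency-preserving

Lossless test: (A, E, H)⁺ = {A, B, D, E, G, H}, which is a superkey of neither fragment — lossy.
Dependency preservation: B, C → D is not contained in any single fragment, but the restricted closure of its left-hand side across the fragments still reaches the right-hand side; the remaining FDs each lie inside some fragment. All dependencies are preserved.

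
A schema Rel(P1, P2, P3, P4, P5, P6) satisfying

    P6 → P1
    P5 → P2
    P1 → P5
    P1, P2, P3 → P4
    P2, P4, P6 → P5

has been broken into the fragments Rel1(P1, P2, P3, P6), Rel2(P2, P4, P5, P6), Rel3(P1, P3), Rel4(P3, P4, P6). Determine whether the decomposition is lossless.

Yes

Chase test. Columns are P1, P2, P3, P4, P5, P6; row i has aⱼ where attribute j ∈ Reli, else bᵢⱼ.
Initial tableau (one row per fragment):
  row 1: a1 a2 a3 b14 b15 a6
  row 2: b21 a2 b23 a4 a5 a6
  row 3: a1 b32 a3 b34 b35 b36
  row 4: b41 b42 a3 a4 b45 a6
Rows 1 and 2 agree on P6; apply P6→P1 and equate their P1 entries.
Rows 1 and 4 agree on P6; apply P6→P1 and equate their P1 entries.
Rows 1 and 2 agree on P1; apply P1→P5 and equate their P5 entries.
Rows 1 and 3 agree on P1; apply P1→P5 and equate their P5 entries.
Rows 1 and 4 agree on P1; apply P1→P5 and equate their P5 entries.
Rows 1 and 3 agree on P5; apply P5→P2 and equate their P2 entries.
Rows 1 and 4 agree on P5; apply P5→P2 and equate their P2 entries.
Rows 1 and 3 agree on P1, P2, P3; apply P1, P2, P3→P4 and equate their P4 entries.
Rows 1 and 4 agree on P1, P2, P3; apply P1, P2, P3→P4 and equate their P4 entries.
Row 1 is now all distinguished symbols — the join is lossless.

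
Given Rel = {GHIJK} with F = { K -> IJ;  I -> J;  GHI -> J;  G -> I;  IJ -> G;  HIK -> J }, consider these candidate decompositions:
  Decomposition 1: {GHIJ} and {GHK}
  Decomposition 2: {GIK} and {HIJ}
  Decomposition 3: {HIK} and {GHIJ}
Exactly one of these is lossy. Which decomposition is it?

Decomposition 2

Decomposition 1: common = {GH}, closure = {GHIJ} → lossless.
Decomposition 2: common = {I}, closure = {GIJ} → lossy.
Decomposition 3: common = {HI}, closure = {GHIJ} → lossless.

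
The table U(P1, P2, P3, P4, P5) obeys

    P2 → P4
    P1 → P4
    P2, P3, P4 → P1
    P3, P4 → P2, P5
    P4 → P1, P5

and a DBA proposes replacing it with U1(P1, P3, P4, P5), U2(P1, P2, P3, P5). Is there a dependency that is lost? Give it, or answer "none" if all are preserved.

none

P2 → P4: restricted closure across fragments reaches P4.
P1 → P4 lies within U1.
P2, P3, P4 → P1: restricted closure across fragments reaches P1.
P3, P4 → P2, P5: restricted closure across fragments reaches P2, P5.
P4 → P1, P5 lies within U1.
Every dependency is enforceable on the fragments, so the decomposition is dependency-preserving.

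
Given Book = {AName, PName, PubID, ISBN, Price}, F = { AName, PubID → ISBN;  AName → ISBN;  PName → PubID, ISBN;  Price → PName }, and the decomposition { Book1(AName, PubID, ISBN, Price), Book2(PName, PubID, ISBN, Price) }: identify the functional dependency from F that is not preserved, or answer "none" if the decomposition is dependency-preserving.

none

AName, PubID → ISBN lies within Book1.
AName → ISBN lies within Book1.
PName → PubID, ISBN lies within Book2.
Price → PName lies within Book2.
Every dependency is enforceable on the fragments, so the decomposition is dependency-preserving.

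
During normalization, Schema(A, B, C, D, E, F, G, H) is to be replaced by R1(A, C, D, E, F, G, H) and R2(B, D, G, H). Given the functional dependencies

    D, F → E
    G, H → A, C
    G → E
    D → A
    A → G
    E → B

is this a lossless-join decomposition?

Common attributes: R1 ∩ R2 = {D, G, H}.
Closure of {D, G, H}: G, H → A, C applies, adding A, C; G → E applies, adding E; E → B applies, adding B. So (D, G, H)⁺ = {A, B, C, D, E, G, H}.
This closure contains every attribute of R2, so R1 ∩ R2 → R2. The join is lossless.

Yes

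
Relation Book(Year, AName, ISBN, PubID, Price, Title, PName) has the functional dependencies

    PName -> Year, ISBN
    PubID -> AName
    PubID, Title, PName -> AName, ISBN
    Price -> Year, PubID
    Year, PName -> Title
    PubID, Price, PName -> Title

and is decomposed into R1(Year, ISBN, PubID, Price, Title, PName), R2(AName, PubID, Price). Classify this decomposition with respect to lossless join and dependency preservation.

lossless and dependency-preserving

Lossless test: (PubID, Price)⁺ = {Year, AName, PubID, Price}, which contains all of one fragment — lossless.
Dependency preservation: PubID, Title, PName → AName, ISBN is not contained in any single fragment, but the restricted closure of its left-hand side across the fragments still reaches the right-hand side; the remaining FDs each lie inside some fragment. All dependencies are preserved.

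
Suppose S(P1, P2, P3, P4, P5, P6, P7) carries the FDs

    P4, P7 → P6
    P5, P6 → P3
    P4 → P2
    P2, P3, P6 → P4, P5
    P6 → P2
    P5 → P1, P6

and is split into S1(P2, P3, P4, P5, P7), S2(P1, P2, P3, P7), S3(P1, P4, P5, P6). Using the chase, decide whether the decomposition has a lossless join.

Chase test. Columns are P1, P2, P3, P4, P5, P6, P7; row i has aⱼ where attribute j ∈ Si, else bᵢⱼ.
Initial tableau (one row per fragment):
  row 1: b11 a2 a3 a4 a5 b16 a7
  row 2: a1 a2 a3 b24 b25 b26 a7
  row 3: a1 b32 b33 a4 a5 a6 b37
Rows 1 and 3 agree on P4; apply P4→P2 and equate their P2 entries.
Rows 1 and 3 agree on P5; apply P5→P1, P6 and equate their P1, P6 entries.
Rows 1 and 3 agree on P5, P6; apply P5, P6→P3 and equate their P3 entries.
Row 1 is now all distinguished symbols — the join is lossless.

Yes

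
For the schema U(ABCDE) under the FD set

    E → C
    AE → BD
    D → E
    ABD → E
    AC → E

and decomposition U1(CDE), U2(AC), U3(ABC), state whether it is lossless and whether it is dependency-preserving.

lossy and not dependency-preserving

Lossless test (chase): Rows 2 and 3 agree on AC; apply AC→E and equate their E entries. Rows 2 and 3 agree on AE; apply AE→BD and equate their BD entries. No row becomes fully distinguished — the join is lossy.
Dependency preservation: the restricted closure of {AE} across the fragments never reaches {BD}, so AE → BD cannot be enforced without a join — not preserved.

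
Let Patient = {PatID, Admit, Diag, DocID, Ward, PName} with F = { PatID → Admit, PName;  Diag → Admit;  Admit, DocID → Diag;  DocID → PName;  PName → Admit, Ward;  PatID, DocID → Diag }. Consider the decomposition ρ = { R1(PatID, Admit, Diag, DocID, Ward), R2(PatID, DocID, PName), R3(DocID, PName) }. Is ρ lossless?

Chase test. Columns are PatID, Admit, Diag, DocID, Ward, PName; row i has aⱼ where attribute j ∈ Ri, else bᵢⱼ.
Initial tableau (one row per fragment):
  row 1: a1 a2 a3 a4 a5 b16
  row 2: a1 b22 b23 a4 b25 a6
  row 3: b31 b32 b33 a4 b35 a6
Rows 1 and 2 agree on PatID; apply PatID→Admit, PName and equate their Admit, PName entries.
Rows 1 and 2 agree on Admit, DocID; apply Admit, DocID→Diag and equate their Diag entries.
Rows 1 and 2 agree on PName; apply PName→Admit, Ward and equate their Admit, Ward entries.
Rows 1 and 3 agree on PName; apply PName→Admit, Ward and equate their Admit, Ward entries.
Rows 1 and 3 agree on Admit, DocID; apply Admit, DocID→Diag and equate their Diag entries.
Row 1 is now all distinguished symbols — the join is lossless.

Yes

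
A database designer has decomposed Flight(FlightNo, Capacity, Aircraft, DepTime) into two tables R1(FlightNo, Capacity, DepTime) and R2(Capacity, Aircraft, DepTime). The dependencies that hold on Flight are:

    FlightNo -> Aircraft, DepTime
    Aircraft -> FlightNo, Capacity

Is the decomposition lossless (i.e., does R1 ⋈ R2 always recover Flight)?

No

Common attributes: R1 ∩ R2 = {Capacity, DepTime}.
No dependency enlarges {Capacity, DepTime}, so (Capacity, DepTime)⁺ = {Capacity, DepTime}.
The closure contains neither all of R1 = {FlightNo, Capacity, DepTime} nor all of R2 = {Capacity, Aircraft, DepTime}, so the common attributes are not a superkey of either fragment. The join is lossy.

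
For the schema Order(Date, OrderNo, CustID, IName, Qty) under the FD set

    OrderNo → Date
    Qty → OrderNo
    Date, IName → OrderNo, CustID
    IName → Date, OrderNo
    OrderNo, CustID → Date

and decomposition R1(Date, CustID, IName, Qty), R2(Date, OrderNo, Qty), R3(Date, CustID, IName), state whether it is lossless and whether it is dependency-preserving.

lossless but not dependency-preserving

Lossless test (chase): Rows 1 and 2 agree on Qty; apply Qty→OrderNo and equate their OrderNo entries. Rows 1 and 3 agree on Date, IName; apply Date, IName→OrderNo, CustID and equate their OrderNo, CustID entries. Row 1 is now all distinguished symbols — the join is lossless.
Dependency preservation: the restricted closure of {Date, IName} across the fragments never reaches {OrderNo, CustID}, so Date, IName → OrderNo, CustID cannot be enforced without a join — not preserved.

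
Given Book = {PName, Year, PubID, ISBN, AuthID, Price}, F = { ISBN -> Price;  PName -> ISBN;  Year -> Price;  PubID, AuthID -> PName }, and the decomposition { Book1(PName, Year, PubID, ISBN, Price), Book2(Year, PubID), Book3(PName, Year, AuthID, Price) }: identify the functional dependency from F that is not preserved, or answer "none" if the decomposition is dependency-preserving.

PubID, AuthID -> PName

Check PubID, AuthID → PName: no single fragment contains all of {PName, PubID, AuthID}, and the restricted closure of {PubID, AuthID} across the fragments never reaches {PName}.
ISBN → Price is preserved.
PName → ISBN is preserved.
Year → Price is preserved.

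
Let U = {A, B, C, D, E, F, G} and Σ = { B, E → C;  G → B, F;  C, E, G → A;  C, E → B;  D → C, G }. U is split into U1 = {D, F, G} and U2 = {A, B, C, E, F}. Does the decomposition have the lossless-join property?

No

Common attributes: U1 ∩ U2 = {F}.
No dependency enlarges {F}, so (F)⁺ = {F}.
The closure contains neither all of U1 = {D, F, G} nor all of U2 = {A, B, C, E, F}, so the common attributes are not a superkey of either fragment. The join is lossy.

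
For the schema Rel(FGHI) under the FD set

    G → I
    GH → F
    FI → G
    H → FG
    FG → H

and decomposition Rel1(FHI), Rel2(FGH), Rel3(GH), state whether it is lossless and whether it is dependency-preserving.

lossless but not dependency-preserving

Lossless test (chase): Rows 2 and 3 agree on G; apply G→I and equate their I entries. Rows 2 and 3 agree on GH; apply GH→F and equate their F entries. Rows 1 and 2 agree on H; apply H→FG and equate their FG entries. Rows 1 and 2 agree on G; apply G→I and equate their I entries. Row 1 is now all distinguished symbols — the join is lossless.
Dependency preservation: the restricted closure of {G} across the fragments never reaches {I}, so G → I cannot be enforced without a join — not preserved.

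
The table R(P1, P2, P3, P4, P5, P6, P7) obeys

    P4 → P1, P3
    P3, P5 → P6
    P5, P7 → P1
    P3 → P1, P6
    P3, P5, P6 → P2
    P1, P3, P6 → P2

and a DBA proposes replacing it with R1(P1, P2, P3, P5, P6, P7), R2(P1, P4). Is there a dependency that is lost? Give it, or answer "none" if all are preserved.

Check P4 → P1, P3: no single fragment contains all of {P1, P3, P4}, and the restricted closure of {P4} across the fragments never reaches {P1, P3}.
P3, P5 → P6 is preserved.
P5, P7 → P1 is preserved.
P3 → P1, P6 is preserved.
P3, P5, P6 → P2 is preserved.
P1, P3, P6 → P2 is preserved.

P4 → P1, P3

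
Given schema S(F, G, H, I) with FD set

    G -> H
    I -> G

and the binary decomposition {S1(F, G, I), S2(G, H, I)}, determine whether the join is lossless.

Yes

Common attributes: S1 ∩ S2 = {G, I}.
Closure of {G, I}: G → H applies, adding H. So (G, I)⁺ = {G, H, I}.
This closure contains every attribute of S2, so S1 ∩ S2 → S2. The join is lossless.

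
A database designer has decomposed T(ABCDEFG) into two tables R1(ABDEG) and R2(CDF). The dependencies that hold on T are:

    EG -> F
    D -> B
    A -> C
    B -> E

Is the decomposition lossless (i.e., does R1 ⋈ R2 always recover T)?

No

Common attributes: R1 ∩ R2 = {D}.
Closure of {D}: D → B applies, adding B; B → E applies, adding E. So (D)⁺ = {BDE}.
The closure contains neither all of R1 = {ABDEG} nor all of R2 = {CDF}, so the common attributes are not a superkey of either fragment. The join is lossy.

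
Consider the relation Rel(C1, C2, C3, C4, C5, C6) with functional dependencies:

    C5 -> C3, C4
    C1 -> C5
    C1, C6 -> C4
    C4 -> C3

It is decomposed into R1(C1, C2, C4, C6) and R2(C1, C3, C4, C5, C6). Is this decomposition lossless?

Yes

Common attributes: R1 ∩ R2 = {C1, C4, C6}.
Closure of {C1, C4, C6}: C1 → C5 applies, adding C5; C4 → C3 applies, adding C3. So (C1, C4, C6)⁺ = {C1, C3, C4, C5, C6}.
This closure contains every attribute of R2, so R1 ∩ R2 → R2. The join is lossless.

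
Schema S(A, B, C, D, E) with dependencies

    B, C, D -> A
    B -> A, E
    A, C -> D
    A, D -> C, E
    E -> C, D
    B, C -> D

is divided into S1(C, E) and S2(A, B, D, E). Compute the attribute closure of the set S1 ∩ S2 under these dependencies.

C, D, E

S1 ∩ S2 = {E}.
E → C, D applies, adding C, D
Closure: {C, D, E}.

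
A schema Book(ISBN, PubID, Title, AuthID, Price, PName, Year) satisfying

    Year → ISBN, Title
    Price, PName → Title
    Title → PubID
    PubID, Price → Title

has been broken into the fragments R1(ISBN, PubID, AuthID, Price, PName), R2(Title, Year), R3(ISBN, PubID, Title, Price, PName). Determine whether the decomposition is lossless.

Chase test. Columns are ISBN, PubID, Title, AuthID, Price, PName, Year; row i has aⱼ where attribute j ∈ Ri, else bᵢⱼ.
Initial tableau (one row per fragment):
  row 1: a1 a2 b13 a4 a5 a6 b17
  row 2: b21 b22 a3 b24 b25 b26 a7
  row 3: a1 a2 a3 b34 a5 a6 b37
Rows 1 and 3 agree on Price, PName; apply Price, PName→Title and equate their Title entries.
Rows 1 and 2 agree on Title; apply Title→PubID and equate their PubID entries.
No row becomes fully distinguished — the join is lossy.

No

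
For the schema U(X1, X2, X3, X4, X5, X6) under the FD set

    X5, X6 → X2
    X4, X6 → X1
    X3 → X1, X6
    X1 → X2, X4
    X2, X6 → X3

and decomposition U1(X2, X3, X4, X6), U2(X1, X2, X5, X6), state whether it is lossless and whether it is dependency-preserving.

Lossless test: (X2, X6)⁺ = {X1, X2, X3, X4, X6}, which contains all of one fragment — lossless.
Dependency preservation: the restricted closure of {X1} across the fragments never reaches {X2, X4}, so X1 → X2, X4 cannot be enforced without a join — not preserved.

lossless but not dependency-preserving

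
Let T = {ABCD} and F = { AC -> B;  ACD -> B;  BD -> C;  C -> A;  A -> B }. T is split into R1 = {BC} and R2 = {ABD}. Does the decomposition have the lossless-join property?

No

Common attributes: R1 ∩ R2 = {B}.
No dependency enlarges {B}, so (B)⁺ = {B}.
The closure contains neither all of R1 = {BC} nor all of R2 = {ABD}, so the common attributes are not a superkey of either fragment. The join is lossy.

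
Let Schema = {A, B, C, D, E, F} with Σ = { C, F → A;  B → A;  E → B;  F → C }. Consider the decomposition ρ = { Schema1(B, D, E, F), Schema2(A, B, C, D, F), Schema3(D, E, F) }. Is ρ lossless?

Yes

Chase test. Columns are A, B, C, D, E, F; row i has aⱼ where attribute j ∈ Schemai, else bᵢⱼ.
Initial tableau (one row per fragment):
  row 1: b11 a2 b13 a4 a5 a6
  row 2: a1 a2 a3 a4 b25 a6
  row 3: b31 b32 b33 a4 a5 a6
Rows 1 and 2 agree on B; apply B→A and equate their A entries.
Rows 1 and 3 agree on E; apply E→B and equate their B entries.
Rows 1 and 2 agree on F; apply F→C and equate their C entries.
Rows 1 and 3 agree on F; apply F→C and equate their C entries.
Rows 1 and 3 agree on C, F; apply C, F→A and equate their A entries.
Row 1 is now all distinguished symbols — the join is lossless.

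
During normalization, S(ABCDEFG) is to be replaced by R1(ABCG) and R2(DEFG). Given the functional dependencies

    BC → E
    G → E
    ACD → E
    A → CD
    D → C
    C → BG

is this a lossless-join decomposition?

No

Common attributes: R1 ∩ R2 = {G}.
Closure of {G}: G → E applies, adding E. So (G)⁺ = {EG}.
The closure contains neither all of R1 = {ABCG} nor all of R2 = {DEFG}, so the common attributes are not a superkey of either fragment. The join is lossy.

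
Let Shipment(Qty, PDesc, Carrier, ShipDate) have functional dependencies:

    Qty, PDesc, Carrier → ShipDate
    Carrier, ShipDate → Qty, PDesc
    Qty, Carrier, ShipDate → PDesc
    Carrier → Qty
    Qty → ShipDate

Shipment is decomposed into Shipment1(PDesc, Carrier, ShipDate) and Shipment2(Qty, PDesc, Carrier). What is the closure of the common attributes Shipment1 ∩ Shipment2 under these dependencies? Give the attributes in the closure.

Qty, PDesc, Carrier, ShipDate

Shipment1 ∩ Shipment2 = {PDesc, Carrier}.
Carrier → Qty applies, adding Qty
Qty → ShipDate applies, adding ShipDate
Closure: {Qty, PDesc, Carrier, ShipDate}.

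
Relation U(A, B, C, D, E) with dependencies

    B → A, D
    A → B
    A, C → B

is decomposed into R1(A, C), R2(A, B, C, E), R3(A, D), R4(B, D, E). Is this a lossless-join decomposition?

Chase test. Columns are A, B, C, D, E; row i has aⱼ where attribute j ∈ Ri, else bᵢⱼ.
Initial tableau (one row per fragment):
  row 1: a1 b12 a3 b14 b15
  row 2: a1 a2 a3 b24 a5
  row 3: a1 b32 b33 a4 b35
  row 4: b41 a2 b43 a4 a5
Rows 2 and 4 agree on B; apply B→A, D and equate their A, D entries.
Rows 1 and 2 agree on A; apply A→B and equate their B entries.
Rows 1 and 3 agree on A; apply A→B and equate their B entries.
Rows 1 and 2 agree on B; apply B→A, D and equate their A, D entries.
Row 2 is now all distinguished symbols — the join is lossless.

Yes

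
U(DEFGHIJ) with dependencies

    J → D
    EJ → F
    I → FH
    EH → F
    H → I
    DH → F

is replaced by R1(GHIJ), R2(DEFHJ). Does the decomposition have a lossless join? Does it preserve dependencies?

Lossless test: (HJ)⁺ = {DFHIJ}, which is a superkey of neither fragment — lossy.
Dependency preservation: I → FH is not contained in any single fragment, but the restricted closure of its left-hand side across the fragments still reaches the right-hand side; the remaining FDs each lie inside some fragment. All dependencies are preserved.

lossy but dependency-preserving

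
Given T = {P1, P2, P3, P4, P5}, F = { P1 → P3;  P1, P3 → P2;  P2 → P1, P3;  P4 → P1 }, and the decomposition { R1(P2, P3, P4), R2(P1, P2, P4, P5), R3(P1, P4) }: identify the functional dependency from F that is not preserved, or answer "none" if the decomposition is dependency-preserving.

none

P1 → P3: restricted closure across fragments reaches P3.
P1, P3 → P2: restricted closure across fragments reaches P2.
P2 → P1, P3: restricted closure across fragments reaches P1, P3.
P4 → P1 lies within R2.
Every dependency is enforceable on the fragments, so the decomposition is dependency-preserving.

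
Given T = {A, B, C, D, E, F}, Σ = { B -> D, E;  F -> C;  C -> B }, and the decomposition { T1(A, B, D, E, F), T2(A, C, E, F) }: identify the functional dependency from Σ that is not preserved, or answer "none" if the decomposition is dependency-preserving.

Check C → B: no single fragment contains all of {B, C}, and the restricted closure of {C} across the fragments never reaches {B}.
B → D, E is preserved.
F → C is preserved.

C -> B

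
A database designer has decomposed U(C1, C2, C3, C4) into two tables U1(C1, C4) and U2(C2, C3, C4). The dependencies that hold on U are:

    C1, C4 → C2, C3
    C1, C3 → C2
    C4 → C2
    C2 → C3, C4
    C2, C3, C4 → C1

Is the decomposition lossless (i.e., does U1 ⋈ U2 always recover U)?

Yes

Common attributes: U1 ∩ U2 = {C4}.
Closure of {C4}: C4 → C2 applies, adding C2; C2 → C3, C4 applies, adding C3; C2, C3, C4 → C1 applies, adding C1. So (C4)⁺ = {C1, C2, C3, C4}.
This closure contains every attribute of U1, so U1 ∩ U2 → U1. The join is lossless.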